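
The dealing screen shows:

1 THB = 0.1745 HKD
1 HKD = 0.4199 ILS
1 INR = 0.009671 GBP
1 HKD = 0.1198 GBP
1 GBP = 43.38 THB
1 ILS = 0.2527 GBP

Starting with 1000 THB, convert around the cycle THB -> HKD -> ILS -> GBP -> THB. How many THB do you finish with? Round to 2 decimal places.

803.22

1000 THB × 0.1745 = 174.5 HKD
174.5 HKD × 0.4199 = 73.27255 ILS
73.27255 ILS × 0.2527 = 18.515973385 GBP
18.515973385 GBP × 43.38 = 803.2229254413 THB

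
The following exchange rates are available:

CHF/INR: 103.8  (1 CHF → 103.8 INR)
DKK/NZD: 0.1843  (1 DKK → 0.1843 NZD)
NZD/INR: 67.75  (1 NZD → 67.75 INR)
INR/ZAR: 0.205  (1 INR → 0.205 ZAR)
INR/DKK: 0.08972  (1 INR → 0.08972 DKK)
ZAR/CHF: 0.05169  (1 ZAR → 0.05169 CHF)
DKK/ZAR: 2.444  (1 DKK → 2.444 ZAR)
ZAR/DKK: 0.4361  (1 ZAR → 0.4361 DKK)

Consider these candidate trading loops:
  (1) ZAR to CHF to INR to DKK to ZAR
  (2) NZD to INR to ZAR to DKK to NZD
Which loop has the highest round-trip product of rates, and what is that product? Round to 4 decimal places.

(1) 0.05169 × 103.8 × 0.08972 × 2.444 = 1.17651
(2) 67.75 × 0.205 × 0.4361 × 0.1843 = 1.11628
Highest is cycle (1) at 1.1765 (>1, arbitrage).

1.1765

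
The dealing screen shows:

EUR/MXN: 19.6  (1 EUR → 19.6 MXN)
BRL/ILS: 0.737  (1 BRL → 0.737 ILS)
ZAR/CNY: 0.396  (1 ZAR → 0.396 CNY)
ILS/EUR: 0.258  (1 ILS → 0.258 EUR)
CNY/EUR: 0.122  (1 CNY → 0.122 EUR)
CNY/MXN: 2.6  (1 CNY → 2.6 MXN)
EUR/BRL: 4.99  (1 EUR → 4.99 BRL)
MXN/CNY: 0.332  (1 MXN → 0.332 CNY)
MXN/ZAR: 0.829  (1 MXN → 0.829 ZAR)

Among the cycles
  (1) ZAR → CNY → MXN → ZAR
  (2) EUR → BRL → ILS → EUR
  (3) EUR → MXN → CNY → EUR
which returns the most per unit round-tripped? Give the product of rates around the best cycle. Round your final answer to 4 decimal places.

0.9488

(1) 0.396 × 2.6 × 0.829 = 0.85354
(2) 4.99 × 0.737 × 0.258 = 0.94883
(3) 19.6 × 0.332 × 0.122 = 0.79388
Highest is cycle (2) at 0.9488 (≤1, no arbitrage).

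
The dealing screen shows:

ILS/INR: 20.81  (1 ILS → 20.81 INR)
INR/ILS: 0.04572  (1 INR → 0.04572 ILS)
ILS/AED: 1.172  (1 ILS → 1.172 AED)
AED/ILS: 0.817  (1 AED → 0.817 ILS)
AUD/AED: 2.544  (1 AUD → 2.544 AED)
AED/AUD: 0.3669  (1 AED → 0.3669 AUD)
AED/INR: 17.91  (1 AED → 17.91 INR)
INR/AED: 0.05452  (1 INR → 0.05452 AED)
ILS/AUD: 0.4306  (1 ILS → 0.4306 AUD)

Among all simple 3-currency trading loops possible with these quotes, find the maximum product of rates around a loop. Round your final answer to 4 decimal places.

0.9597

AED→INR→ILS→AED: 17.91 × 0.04572 × 1.172 = 0.95969
AED→ILS→INR→AED: 0.817 × 20.81 × 0.05452 = 0.92694
AED→ILS→AUD→AED: 0.817 × 0.4306 × 2.544 = 0.89498
Maximum is AED→INR→ILS→AED at 0.9597; no arbitrage — every cycle loses value.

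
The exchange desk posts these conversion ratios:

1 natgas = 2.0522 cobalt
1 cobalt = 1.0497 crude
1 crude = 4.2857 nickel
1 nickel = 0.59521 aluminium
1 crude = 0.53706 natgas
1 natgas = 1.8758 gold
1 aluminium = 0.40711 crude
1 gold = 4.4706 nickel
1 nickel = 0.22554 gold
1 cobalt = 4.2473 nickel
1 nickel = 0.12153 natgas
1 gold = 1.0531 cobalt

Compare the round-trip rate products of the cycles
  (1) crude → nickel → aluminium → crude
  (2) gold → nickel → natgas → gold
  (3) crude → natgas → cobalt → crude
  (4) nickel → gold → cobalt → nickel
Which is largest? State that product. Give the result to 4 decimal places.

(1) 4.2857 × 0.59521 × 0.40711 = 1.03849
(2) 4.4706 × 0.12153 × 1.8758 = 1.01914
(3) 0.53706 × 2.0522 × 1.0497 = 1.15693
(4) 0.22554 × 1.0531 × 4.2473 = 1.00880
Highest is cycle (3) at 1.1569 (>1, arbitrage).

1.1569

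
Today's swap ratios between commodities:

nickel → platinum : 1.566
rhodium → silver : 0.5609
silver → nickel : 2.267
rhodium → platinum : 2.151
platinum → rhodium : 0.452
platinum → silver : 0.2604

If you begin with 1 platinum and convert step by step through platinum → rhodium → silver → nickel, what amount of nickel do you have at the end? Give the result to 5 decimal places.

0.57475

1 platinum × 0.452 = 0.452 rhodium
0.452 rhodium × 0.5609 = 0.2535268 silver
0.2535268 silver × 2.267 = 0.5747452556 nickel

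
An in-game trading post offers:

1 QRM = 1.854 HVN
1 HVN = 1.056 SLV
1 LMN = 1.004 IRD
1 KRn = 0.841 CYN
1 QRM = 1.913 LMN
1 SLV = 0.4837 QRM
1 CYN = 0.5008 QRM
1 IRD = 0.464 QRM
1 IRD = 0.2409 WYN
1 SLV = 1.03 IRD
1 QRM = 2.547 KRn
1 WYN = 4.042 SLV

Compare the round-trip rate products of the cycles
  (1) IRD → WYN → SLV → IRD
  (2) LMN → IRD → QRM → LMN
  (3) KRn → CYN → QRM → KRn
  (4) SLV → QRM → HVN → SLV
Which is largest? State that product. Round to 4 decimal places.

1.0727

(1) 0.2409 × 4.042 × 1.03 = 1.00293
(2) 1.004 × 0.464 × 1.913 = 0.89118
(3) 0.841 × 0.5008 × 2.547 = 1.07273
(4) 0.4837 × 1.854 × 1.056 = 0.94700
Highest is cycle (3) at 1.0727 (>1, arbitrage).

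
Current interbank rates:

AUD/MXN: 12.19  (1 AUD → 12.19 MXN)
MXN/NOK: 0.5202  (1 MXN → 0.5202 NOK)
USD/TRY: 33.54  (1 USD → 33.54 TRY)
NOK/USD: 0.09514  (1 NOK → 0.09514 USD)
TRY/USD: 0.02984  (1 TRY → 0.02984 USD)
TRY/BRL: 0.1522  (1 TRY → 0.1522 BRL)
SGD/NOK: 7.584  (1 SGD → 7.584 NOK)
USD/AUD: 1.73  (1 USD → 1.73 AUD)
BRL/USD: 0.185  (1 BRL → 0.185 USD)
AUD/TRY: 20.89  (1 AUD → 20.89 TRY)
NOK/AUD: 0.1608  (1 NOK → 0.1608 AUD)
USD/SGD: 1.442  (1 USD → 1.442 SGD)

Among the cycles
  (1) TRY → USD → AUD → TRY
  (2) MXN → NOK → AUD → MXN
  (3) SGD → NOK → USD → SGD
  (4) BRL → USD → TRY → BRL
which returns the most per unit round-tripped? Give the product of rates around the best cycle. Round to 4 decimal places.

(1) 0.02984 × 1.73 × 20.89 = 1.07841
(2) 0.5202 × 0.1608 × 12.19 = 1.01967
(3) 7.584 × 0.09514 × 1.442 = 1.04046
(4) 0.185 × 33.54 × 0.1522 = 0.94439
Highest is cycle (1) at 1.0784 (>1, arbitrage).

1.0784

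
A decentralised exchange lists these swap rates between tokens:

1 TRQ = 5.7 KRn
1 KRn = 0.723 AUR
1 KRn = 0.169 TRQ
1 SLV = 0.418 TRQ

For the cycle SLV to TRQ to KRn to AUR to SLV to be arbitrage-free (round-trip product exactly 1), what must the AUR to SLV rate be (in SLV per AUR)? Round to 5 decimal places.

Known legs of the cycle: 0.418 × 5.7 × 0.723 = 1.7226198
For no arbitrage the full-cycle product must be 1, so the missing rate is 1 / 1.7226198 ≈ 0.5805111.

0.58051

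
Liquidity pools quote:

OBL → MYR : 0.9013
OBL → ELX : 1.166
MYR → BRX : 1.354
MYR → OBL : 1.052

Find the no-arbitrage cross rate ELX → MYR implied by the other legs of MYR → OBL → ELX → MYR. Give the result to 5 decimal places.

Known legs of the cycle: 1.052 × 1.166 = 1.226632
For no arbitrage the full-cycle product must be 1, so the missing rate is 1 / 1.226632 ≈ 0.8152404.

0.81524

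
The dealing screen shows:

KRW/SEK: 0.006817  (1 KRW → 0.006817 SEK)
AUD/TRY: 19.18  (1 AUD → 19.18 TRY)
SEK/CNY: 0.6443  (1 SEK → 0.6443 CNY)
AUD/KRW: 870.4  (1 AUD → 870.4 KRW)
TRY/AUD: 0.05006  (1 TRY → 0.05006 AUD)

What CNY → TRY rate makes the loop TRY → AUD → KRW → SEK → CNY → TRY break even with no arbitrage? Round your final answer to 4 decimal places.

Known legs of the cycle: 0.05006 × 870.4 × 0.006817 × 0.6443 = 0.1913776216044544
For no arbitrage the full-cycle product must be 1, so the missing rate is 1 / 0.1913776216044544 ≈ 5.225271.

5.2253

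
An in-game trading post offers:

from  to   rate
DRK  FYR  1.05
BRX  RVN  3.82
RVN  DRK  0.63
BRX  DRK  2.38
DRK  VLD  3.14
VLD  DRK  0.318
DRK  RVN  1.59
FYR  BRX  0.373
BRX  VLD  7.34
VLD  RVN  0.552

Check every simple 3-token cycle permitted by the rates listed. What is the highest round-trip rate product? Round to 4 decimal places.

1.0920

DRK→VLD→RVN→DRK: 3.14 × 0.552 × 0.63 = 1.09197
FYR→BRX→DRK→FYR: 0.373 × 2.38 × 1.05 = 0.93213
Maximum is DRK→VLD→RVN→DRK at 1.0920; arbitrage exists.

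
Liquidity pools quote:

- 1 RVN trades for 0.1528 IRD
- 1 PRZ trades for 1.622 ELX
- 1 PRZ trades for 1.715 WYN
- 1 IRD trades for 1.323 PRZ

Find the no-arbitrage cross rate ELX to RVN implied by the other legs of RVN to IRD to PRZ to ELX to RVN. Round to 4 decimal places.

3.0498

Known legs of the cycle: 0.1528 × 1.323 × 1.622 = 0.3278944368
For no arbitrage the full-cycle product must be 1, so the missing rate is 1 / 0.3278944368 ≈ 3.049762.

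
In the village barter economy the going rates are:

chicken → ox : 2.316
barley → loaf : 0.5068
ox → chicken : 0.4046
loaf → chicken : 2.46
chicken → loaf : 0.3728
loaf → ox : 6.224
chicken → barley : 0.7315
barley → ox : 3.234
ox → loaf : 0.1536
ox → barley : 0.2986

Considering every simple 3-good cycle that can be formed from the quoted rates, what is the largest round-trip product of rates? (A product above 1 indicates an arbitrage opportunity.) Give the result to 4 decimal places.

0.9572

ox→chicken→barley→ox: 0.4046 × 0.7315 × 3.234 = 0.95715
loaf→ox→barley→loaf: 6.224 × 0.2986 × 0.5068 = 0.94188
loaf→ox→chicken→loaf: 6.224 × 0.4046 × 0.3728 = 0.93880
loaf→chicken→barley→loaf: 2.46 × 0.7315 × 0.5068 = 0.91198
loaf→chicken→ox→loaf: 2.46 × 2.316 × 0.1536 = 0.87511
Maximum is ox→chicken→barley→ox at 0.9572; no arbitrage — every cycle loses value.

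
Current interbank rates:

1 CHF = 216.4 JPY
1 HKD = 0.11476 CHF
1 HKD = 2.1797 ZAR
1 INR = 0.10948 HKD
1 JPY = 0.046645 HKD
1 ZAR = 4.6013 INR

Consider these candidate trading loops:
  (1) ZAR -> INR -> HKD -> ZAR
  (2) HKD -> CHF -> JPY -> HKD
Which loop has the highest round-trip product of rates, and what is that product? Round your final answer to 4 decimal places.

1.1584

(1) 4.6013 × 0.10948 × 2.1797 = 1.09802
(2) 0.11476 × 216.4 × 0.046645 = 1.15838
Highest is cycle (2) at 1.1584 (>1, arbitrage).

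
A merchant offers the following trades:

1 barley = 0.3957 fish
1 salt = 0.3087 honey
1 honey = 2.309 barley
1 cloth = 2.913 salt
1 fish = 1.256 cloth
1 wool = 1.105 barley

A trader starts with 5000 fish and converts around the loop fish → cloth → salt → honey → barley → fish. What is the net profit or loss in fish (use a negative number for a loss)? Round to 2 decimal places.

5000 fish × 1.256 = 6280 cloth
6280 cloth × 2.913 = 18293.64 salt
18293.64 salt × 0.3087 = 5647.246668 honey
5647.246668 honey × 2.309 = 13039.492556412 barley
13039.492556412 barley × 0.3957 = 5159.7272045722284 fish
Net change: 5159.7272045722284 − 5000 = 159.7272045722284 fish

159.73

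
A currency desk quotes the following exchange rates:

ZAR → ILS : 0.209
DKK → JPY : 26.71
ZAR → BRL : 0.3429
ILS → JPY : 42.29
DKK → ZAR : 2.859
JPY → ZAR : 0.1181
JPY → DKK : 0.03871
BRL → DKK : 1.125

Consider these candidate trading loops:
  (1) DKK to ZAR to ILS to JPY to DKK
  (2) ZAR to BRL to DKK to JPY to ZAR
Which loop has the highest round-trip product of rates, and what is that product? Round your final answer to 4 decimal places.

(1) 2.859 × 0.209 × 42.29 × 0.03871 = 0.97819
(2) 0.3429 × 1.125 × 26.71 × 0.1181 = 1.21687
Highest is cycle (2) at 1.2169 (>1, arbitrage).

1.2169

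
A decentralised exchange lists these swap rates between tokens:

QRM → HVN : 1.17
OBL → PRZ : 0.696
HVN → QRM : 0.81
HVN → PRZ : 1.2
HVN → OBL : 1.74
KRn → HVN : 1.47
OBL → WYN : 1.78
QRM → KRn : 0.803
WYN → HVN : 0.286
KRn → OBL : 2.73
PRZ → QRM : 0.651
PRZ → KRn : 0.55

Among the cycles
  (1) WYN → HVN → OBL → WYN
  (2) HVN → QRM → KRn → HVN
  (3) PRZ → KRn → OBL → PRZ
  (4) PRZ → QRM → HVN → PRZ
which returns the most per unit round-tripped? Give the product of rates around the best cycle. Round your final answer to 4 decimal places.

1.0450

(1) 0.286 × 1.74 × 1.78 = 0.88580
(2) 0.81 × 0.803 × 1.47 = 0.95613
(3) 0.55 × 2.73 × 0.696 = 1.04504
(4) 0.651 × 1.17 × 1.2 = 0.91400
Highest is cycle (3) at 1.0450 (>1, arbitrage).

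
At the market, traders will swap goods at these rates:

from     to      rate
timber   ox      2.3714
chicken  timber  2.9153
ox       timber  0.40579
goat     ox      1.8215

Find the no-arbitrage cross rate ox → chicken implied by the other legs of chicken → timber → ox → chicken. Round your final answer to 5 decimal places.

Known legs of the cycle: 2.9153 × 2.3714 = 6.91334242
For no arbitrage the full-cycle product must be 1, so the missing rate is 1 / 6.91334242 ≈ 0.1446478.

0.14465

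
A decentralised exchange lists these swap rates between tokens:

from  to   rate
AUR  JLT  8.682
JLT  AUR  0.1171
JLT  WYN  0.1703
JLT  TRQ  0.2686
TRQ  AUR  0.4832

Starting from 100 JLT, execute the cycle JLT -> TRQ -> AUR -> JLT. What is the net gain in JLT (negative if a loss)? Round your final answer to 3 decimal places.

12.682

100 JLT × 0.2686 = 26.86 TRQ
26.86 TRQ × 0.4832 = 12.978752 AUR
12.978752 AUR × 8.682 = 112.681524864 JLT
Net change: 112.681524864 − 100 = 12.681524864 JLT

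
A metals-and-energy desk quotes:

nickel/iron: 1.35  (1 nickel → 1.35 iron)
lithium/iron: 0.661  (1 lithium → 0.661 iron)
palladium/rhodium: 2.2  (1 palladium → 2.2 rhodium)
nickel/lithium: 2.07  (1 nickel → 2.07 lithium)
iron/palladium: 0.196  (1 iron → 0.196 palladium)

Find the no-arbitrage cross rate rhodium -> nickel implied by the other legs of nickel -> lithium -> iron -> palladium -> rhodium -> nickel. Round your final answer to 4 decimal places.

Known legs of the cycle: 2.07 × 0.661 × 0.196 × 2.2 = 0.589998024
For no arbitrage the full-cycle product must be 1, so the missing rate is 1 / 0.589998024 ≈ 1.694921.

1.6949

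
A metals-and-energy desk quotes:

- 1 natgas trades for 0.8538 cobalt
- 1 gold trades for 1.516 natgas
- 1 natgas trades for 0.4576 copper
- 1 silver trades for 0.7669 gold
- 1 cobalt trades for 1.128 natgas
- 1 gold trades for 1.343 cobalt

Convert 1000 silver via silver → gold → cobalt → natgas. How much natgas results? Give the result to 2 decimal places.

1000 silver × 0.7669 = 766.9 gold
766.9 gold × 1.343 = 1029.9467 cobalt
1029.9467 cobalt × 1.128 = 1161.7798776 natgas

1161.78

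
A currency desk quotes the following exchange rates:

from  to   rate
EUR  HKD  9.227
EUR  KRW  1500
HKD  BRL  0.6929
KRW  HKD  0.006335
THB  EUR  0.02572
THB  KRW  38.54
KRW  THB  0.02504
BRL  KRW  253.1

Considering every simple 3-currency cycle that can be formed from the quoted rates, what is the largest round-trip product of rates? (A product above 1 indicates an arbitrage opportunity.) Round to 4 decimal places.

1.1110

BRL→KRW→HKD→BRL: 253.1 × 0.006335 × 0.6929 = 1.11099
KRW→THB→EUR→KRW: 0.02504 × 0.02572 × 1500 = 0.96604
Maximum is BRL→KRW→HKD→BRL at 1.1110; arbitrage exists.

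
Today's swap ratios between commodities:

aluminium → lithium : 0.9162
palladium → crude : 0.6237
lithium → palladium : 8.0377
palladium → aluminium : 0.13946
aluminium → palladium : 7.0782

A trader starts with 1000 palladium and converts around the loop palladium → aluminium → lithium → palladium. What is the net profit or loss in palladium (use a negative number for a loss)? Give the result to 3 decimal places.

27.003

1000 palladium × 0.13946 = 139.46 aluminium
139.46 aluminium × 0.9162 = 127.773252 lithium
127.773252 lithium × 8.0377 = 1027.0030676004 palladium
Net change: 1027.0030676004 − 1000 = 27.0030676004 palladium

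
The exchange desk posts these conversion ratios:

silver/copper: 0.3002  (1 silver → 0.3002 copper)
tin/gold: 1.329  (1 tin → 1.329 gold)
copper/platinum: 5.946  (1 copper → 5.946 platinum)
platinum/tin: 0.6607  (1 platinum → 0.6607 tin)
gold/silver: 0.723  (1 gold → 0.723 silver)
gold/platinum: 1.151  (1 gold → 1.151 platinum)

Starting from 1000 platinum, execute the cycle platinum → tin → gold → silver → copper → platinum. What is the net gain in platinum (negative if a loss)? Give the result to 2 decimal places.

133.19

1000 platinum × 0.6607 = 660.7 tin
660.7 tin × 1.329 = 878.0703 gold
878.0703 gold × 0.723 = 634.8448269 silver
634.8448269 silver × 0.3002 = 190.58041703538 copper
190.58041703538 copper × 5.946 = 1133.19115969236948 platinum
Net change: 1133.19115969236948 − 1000 = 133.19115969236948 platinum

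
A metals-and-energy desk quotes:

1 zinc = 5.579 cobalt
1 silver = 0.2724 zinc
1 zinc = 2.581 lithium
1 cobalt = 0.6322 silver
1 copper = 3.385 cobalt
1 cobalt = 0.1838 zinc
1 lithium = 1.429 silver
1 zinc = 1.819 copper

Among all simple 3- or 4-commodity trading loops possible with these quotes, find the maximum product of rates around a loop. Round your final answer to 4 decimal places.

zinc→copper→cobalt→zinc: 1.819 × 3.385 × 0.1838 = 1.13171
silver→zinc→copper→cobalt→silver: 0.2724 × 1.819 × 3.385 × 0.6322 = 1.06036
silver→zinc→lithium→silver: 0.2724 × 2.581 × 1.429 = 1.00468
silver→zinc→cobalt→silver: 0.2724 × 5.579 × 0.6322 = 0.96077
Maximum is zinc→copper→cobalt→zinc at 1.1317; arbitrage exists.

1.1317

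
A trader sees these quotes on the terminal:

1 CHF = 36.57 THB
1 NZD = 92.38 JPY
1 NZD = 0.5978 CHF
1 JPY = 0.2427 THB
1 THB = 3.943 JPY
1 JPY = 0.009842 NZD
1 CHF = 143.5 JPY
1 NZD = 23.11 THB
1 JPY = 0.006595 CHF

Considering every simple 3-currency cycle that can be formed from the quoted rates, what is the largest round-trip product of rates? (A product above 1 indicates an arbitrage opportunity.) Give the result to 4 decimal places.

0.9510

CHF→THB→JPY→CHF: 36.57 × 3.943 × 0.006595 = 0.95097
JPY→NZD→THB→JPY: 0.009842 × 23.11 × 3.943 = 0.89683
CHF→JPY→NZD→CHF: 143.5 × 0.009842 × 0.5978 = 0.84429
Maximum is CHF→THB→JPY→CHF at 0.9510; no arbitrage — every cycle loses value.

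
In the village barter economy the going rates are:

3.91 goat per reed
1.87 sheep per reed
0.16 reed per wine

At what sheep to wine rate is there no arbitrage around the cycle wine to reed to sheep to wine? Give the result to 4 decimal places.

Known legs of the cycle: 0.16 × 1.87 = 0.2992
For no arbitrage the full-cycle product must be 1, so the missing rate is 1 / 0.2992 ≈ 3.342246.

3.3422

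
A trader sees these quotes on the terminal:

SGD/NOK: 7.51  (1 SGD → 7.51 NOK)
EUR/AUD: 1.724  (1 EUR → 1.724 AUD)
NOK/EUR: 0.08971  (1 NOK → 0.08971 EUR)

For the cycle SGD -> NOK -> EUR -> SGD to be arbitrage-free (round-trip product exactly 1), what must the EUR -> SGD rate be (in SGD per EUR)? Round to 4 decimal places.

Known legs of the cycle: 7.51 × 0.08971 = 0.6737221
For no arbitrage the full-cycle product must be 1, so the missing rate is 1 / 0.6737221 ≈ 1.484292.

1.4843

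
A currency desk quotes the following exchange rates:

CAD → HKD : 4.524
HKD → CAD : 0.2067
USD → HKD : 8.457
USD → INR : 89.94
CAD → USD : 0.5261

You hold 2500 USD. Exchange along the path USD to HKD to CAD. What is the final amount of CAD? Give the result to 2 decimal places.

2500 USD × 8.457 = 21142.5 HKD
21142.5 HKD × 0.2067 = 4370.15475 CAD

4370.15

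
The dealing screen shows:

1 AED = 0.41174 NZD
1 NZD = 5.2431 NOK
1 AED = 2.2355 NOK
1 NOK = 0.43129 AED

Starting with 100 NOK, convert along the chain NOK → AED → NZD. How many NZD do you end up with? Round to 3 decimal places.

100 NOK × 0.43129 = 43.129 AED
43.129 AED × 0.41174 = 17.75793446 NZD

17.758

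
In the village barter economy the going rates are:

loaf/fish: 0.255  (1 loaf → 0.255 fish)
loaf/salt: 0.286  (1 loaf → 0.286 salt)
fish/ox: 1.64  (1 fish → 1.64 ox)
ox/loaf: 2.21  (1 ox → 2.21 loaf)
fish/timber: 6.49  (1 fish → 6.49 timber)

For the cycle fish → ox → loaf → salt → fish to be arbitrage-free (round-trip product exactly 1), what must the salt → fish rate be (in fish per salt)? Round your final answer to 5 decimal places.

0.96471

Known legs of the cycle: 1.64 × 2.21 × 0.286 = 1.0365784
For no arbitrage the full-cycle product must be 1, so the missing rate is 1 / 1.0365784 ≈ 0.9647124.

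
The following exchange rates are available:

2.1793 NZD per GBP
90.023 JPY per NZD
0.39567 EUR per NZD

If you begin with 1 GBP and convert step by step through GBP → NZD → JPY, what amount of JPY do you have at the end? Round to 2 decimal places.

196.19

1 GBP × 2.1793 = 2.1793 NZD
2.1793 NZD × 90.023 = 196.1871239 JPY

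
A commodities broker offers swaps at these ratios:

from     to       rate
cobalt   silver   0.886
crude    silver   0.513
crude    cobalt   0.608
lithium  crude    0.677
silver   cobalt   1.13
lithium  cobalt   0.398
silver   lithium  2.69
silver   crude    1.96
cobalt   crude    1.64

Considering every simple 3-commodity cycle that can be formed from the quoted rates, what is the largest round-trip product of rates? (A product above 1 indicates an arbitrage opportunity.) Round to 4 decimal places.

1.0558

silver→crude→cobalt→silver: 1.96 × 0.608 × 0.886 = 1.05583
silver→cobalt→crude→silver: 1.13 × 1.64 × 0.513 = 0.95069
silver→lithium→cobalt→silver: 2.69 × 0.398 × 0.886 = 0.94857
silver→lithium→crude→silver: 2.69 × 0.677 × 0.513 = 0.93424
Maximum is silver→crude→cobalt→silver at 1.0558; arbitrage exists.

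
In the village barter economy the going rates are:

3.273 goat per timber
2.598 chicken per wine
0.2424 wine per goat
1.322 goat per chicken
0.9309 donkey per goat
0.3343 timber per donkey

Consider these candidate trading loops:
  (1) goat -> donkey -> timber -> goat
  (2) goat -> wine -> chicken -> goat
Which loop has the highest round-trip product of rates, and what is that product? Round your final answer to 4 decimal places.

1.0186

(1) 0.9309 × 0.3343 × 3.273 = 1.01856
(2) 0.2424 × 2.598 × 1.322 = 0.83254
Highest is cycle (1) at 1.0186 (>1, arbitrage).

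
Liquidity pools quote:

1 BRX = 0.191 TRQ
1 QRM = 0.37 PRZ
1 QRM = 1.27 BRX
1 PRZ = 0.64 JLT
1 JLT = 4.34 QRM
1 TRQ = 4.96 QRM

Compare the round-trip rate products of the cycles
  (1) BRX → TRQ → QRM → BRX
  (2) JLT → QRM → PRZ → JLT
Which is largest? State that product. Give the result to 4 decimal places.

1.2031

(1) 0.191 × 4.96 × 1.27 = 1.20315
(2) 4.34 × 0.37 × 0.64 = 1.02771
Highest is cycle (1) at 1.2031 (>1, arbitrage).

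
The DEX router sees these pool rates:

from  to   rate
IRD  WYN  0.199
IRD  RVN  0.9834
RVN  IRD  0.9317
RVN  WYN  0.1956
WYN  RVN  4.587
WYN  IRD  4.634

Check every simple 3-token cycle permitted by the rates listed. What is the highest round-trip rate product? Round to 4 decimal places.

0.8914

RVN→WYN→IRD→RVN: 0.1956 × 4.634 × 0.9834 = 0.89136
RVN→IRD→WYN→RVN: 0.9317 × 0.199 × 4.587 = 0.85047
Maximum is RVN→WYN→IRD→RVN at 0.8914; no arbitrage — every cycle loses value.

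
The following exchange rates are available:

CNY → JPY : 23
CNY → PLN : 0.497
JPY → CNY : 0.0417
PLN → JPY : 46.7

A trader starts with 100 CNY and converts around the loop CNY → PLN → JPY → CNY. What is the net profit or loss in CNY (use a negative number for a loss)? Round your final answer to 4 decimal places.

100 CNY × 0.497 = 49.7 PLN
49.7 PLN × 46.7 = 2320.99 JPY
2320.99 JPY × 0.0417 = 96.785283 CNY
Net change: 96.785283 − 100 = -3.214717 CNY

-3.2147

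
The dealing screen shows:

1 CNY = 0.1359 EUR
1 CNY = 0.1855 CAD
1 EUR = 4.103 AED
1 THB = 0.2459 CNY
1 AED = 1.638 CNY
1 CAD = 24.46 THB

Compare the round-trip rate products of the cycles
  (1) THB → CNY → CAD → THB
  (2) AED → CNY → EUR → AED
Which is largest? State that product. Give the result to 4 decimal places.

1.1157

(1) 0.2459 × 0.1855 × 24.46 = 1.11573
(2) 1.638 × 0.1359 × 4.103 = 0.91335
Highest is cycle (1) at 1.1157 (>1, arbitrage).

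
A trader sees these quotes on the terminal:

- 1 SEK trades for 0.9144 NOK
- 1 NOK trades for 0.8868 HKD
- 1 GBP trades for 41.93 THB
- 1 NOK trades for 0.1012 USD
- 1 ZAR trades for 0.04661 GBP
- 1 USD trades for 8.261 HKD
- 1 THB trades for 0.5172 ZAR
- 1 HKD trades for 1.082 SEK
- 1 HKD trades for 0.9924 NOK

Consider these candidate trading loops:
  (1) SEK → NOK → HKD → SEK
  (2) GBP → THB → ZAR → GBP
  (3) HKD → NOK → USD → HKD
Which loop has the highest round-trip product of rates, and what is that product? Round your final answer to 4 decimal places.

(1) 0.9144 × 0.8868 × 1.082 = 0.87738
(2) 41.93 × 0.5172 × 0.04661 = 1.01079
(3) 0.9924 × 0.1012 × 8.261 = 0.82966
Highest is cycle (2) at 1.0108 (>1, arbitrage).

1.0108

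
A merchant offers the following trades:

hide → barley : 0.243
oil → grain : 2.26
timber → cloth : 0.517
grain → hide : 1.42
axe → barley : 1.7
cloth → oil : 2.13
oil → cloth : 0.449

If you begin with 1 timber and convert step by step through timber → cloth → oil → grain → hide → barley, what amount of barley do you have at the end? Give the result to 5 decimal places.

1 timber × 0.517 = 0.517 cloth
0.517 cloth × 2.13 = 1.10121 oil
1.10121 oil × 2.26 = 2.4887346 grain
2.4887346 grain × 1.42 = 3.534003132 hide
3.534003132 hide × 0.243 = 0.858762761076 barley

0.85876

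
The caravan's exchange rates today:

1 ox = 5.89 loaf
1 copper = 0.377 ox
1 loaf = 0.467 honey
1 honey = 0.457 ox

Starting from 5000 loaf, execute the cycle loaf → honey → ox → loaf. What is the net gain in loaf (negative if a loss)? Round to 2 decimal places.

1285.19

5000 loaf × 0.467 = 2335 honey
2335 honey × 0.457 = 1067.095 ox
1067.095 ox × 5.89 = 6285.18955 loaf
Net change: 6285.18955 − 5000 = 1285.18955 loaf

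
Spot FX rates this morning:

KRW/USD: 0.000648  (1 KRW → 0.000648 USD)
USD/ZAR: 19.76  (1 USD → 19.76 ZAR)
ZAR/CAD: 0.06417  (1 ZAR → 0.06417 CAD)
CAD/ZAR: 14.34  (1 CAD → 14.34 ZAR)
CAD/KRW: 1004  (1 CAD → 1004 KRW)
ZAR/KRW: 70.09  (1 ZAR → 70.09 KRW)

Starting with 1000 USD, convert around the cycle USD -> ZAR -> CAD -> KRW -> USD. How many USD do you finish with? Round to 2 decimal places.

1000 USD × 19.76 = 19760 ZAR
19760 ZAR × 0.06417 = 1267.9992 CAD
1267.9992 CAD × 1004 = 1273071.1968 KRW
1273071.1968 KRW × 0.000648 = 824.9501355264 USD

824.95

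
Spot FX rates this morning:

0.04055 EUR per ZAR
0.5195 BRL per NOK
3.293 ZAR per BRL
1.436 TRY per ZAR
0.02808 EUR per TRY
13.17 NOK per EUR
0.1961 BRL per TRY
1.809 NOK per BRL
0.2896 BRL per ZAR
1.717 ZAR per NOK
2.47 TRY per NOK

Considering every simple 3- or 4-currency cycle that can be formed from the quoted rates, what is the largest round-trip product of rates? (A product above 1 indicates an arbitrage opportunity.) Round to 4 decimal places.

0.9273

BRL→ZAR→TRY→BRL: 3.293 × 1.436 × 0.1961 = 0.92731
NOK→ZAR→EUR→NOK: 1.717 × 0.04055 × 13.17 = 0.91695
BRL→ZAR→EUR→NOK→BRL: 3.293 × 0.04055 × 13.17 × 0.5195 = 0.91360
NOK→TRY→EUR→NOK: 2.47 × 0.02808 × 13.17 = 0.91344
NOK→ZAR→TRY→EUR→NOK: 1.717 × 1.436 × 0.02808 × 13.17 = 0.91182
BRL→NOK→ZAR→BRL: 1.809 × 1.717 × 0.2896 = 0.89951
BRL→NOK→TRY→BRL: 1.809 × 2.47 × 0.1961 = 0.87622
BRL→NOK→ZAR→TRY→BRL: 1.809 × 1.717 × 1.436 × 0.1961 = 0.87466
Maximum is BRL→ZAR→TRY→BRL at 0.9273; no arbitrage — every cycle loses value.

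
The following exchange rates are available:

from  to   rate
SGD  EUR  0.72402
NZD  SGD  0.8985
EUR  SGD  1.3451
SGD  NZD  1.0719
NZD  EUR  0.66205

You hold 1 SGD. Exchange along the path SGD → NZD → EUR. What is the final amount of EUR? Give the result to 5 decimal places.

1 SGD × 1.0719 = 1.0719 NZD
1.0719 NZD × 0.66205 = 0.709651395 EUR

0.70965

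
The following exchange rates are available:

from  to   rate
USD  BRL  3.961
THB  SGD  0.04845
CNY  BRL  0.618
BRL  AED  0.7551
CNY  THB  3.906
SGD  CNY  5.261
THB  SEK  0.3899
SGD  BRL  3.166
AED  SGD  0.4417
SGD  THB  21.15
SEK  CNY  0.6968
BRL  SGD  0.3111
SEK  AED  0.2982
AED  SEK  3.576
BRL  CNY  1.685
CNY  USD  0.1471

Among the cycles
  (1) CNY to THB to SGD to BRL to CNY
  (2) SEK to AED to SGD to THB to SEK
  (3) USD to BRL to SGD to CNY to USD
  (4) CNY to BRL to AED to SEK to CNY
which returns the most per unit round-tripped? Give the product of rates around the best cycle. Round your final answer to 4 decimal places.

(1) 3.906 × 0.04845 × 3.166 × 1.685 = 1.00957
(2) 0.2982 × 0.4417 × 21.15 × 0.3899 = 1.08617
(3) 3.961 × 0.3111 × 5.261 × 0.1471 = 0.95364
(4) 0.618 × 0.7551 × 3.576 × 0.6968 = 1.16278
Highest is cycle (4) at 1.1628 (>1, arbitrage).

1.1628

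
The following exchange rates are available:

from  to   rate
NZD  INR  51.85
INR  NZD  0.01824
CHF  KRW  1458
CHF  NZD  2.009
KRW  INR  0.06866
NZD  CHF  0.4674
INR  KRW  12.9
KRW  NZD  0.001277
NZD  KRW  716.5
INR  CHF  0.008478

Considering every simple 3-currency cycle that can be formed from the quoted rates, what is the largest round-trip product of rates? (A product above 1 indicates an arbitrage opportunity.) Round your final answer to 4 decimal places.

0.8973

KRW→INR→NZD→KRW: 0.06866 × 0.01824 × 716.5 = 0.89731
CHF→NZD→INR→CHF: 2.009 × 51.85 × 0.008478 = 0.88312
CHF→KRW→NZD→CHF: 1458 × 0.001277 × 0.4674 = 0.87024
KRW→NZD→INR→KRW: 0.001277 × 51.85 × 12.9 = 0.85414
CHF→KRW→INR→CHF: 1458 × 0.06866 × 0.008478 = 0.84870
Maximum is KRW→INR→NZD→KRW at 0.8973; no arbitrage — every cycle loses value.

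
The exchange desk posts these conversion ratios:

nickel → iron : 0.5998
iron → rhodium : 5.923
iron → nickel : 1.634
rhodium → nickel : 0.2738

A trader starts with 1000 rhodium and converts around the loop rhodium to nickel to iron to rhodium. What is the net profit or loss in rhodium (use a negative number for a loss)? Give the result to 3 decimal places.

-27.294

1000 rhodium × 0.2738 = 273.8 nickel
273.8 nickel × 0.5998 = 164.22524 iron
164.22524 iron × 5.923 = 972.70609652 rhodium
Net change: 972.70609652 − 1000 = -27.29390348 rhodium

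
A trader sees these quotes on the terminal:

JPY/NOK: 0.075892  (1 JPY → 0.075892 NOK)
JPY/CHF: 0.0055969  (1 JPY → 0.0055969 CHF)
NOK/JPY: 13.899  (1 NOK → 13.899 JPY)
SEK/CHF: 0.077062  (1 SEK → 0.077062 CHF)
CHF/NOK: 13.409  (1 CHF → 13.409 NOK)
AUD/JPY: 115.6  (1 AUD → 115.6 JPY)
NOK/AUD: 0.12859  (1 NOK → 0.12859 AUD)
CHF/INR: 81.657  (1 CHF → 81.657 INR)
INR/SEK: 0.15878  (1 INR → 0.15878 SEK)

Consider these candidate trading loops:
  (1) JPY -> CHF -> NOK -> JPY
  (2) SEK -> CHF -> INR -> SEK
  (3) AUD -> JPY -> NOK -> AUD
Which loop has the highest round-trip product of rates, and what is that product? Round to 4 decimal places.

1.1281

(1) 0.0055969 × 13.409 × 13.899 = 1.04310
(2) 0.077062 × 81.657 × 0.15878 = 0.99915
(3) 115.6 × 0.075892 × 0.12859 = 1.12813
Highest is cycle (3) at 1.1281 (>1, arbitrage).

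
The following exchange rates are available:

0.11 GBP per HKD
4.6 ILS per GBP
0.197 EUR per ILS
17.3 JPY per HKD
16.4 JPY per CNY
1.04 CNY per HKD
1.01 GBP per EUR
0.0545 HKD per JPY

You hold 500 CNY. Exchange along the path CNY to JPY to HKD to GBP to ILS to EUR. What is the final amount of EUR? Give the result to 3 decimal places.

500 CNY × 16.4 = 8200 JPY
8200 JPY × 0.0545 = 446.9 HKD
446.9 HKD × 0.11 = 49.159 GBP
49.159 GBP × 4.6 = 226.1314 ILS
226.1314 ILS × 0.197 = 44.5478858 EUR

44.548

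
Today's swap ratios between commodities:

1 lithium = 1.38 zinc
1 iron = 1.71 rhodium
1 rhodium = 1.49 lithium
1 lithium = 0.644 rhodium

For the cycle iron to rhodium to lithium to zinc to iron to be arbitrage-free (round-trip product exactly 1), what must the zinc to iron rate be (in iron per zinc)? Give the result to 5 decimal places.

Known legs of the cycle: 1.71 × 1.49 × 1.38 = 3.516102
For no arbitrage the full-cycle product must be 1, so the missing rate is 1 / 3.516102 ≈ 0.2844059.

0.28441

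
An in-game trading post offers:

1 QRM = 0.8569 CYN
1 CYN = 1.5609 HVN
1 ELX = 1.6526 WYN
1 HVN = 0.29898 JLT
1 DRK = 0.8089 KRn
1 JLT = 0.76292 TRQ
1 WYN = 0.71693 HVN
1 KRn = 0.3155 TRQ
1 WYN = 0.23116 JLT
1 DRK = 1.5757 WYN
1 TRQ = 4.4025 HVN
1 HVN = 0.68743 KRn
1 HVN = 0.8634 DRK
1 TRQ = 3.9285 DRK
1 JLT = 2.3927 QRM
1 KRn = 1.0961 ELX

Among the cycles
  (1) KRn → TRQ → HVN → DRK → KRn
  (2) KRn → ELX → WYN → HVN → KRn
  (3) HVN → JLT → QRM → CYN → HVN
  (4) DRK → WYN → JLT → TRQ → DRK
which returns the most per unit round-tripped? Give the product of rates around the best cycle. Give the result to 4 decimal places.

(1) 0.3155 × 4.4025 × 0.8634 × 0.8089 = 0.97008
(2) 1.0961 × 1.6526 × 0.71693 × 0.68743 = 0.89274
(3) 0.29898 × 2.3927 × 0.8569 × 1.5609 = 0.95683
(4) 1.5757 × 0.23116 × 0.76292 × 3.9285 = 1.09167
Highest is cycle (4) at 1.0917 (>1, arbitrage).

1.0917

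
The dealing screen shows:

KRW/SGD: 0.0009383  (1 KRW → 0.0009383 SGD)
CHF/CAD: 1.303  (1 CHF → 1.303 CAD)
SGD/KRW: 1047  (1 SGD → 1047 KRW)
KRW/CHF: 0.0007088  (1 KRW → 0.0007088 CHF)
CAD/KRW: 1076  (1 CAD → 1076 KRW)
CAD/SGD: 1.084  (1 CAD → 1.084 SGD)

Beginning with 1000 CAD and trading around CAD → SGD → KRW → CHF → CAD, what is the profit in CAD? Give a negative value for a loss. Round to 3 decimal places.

1000 CAD × 1.084 = 1084 SGD
1084 SGD × 1047 = 1134948 KRW
1134948 KRW × 0.0007088 = 804.4511424 CHF
804.4511424 CHF × 1.303 = 1048.1998385472 CAD
Net change: 1048.1998385472 − 1000 = 48.1998385472 CAD

48.200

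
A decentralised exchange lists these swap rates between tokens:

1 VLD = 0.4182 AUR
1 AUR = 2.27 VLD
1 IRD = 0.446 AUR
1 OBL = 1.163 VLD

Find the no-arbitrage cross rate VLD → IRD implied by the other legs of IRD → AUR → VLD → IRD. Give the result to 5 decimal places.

0.98773

Known legs of the cycle: 0.446 × 2.27 = 1.01242
For no arbitrage the full-cycle product must be 1, so the missing rate is 1 / 1.01242 ≈ 0.9877324.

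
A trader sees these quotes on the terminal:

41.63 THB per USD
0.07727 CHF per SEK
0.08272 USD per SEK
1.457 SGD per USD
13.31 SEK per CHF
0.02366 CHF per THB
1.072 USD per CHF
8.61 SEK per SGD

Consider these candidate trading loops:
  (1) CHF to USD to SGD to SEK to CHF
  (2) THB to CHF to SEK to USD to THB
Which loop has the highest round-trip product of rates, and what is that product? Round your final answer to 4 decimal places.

(1) 1.072 × 1.457 × 8.61 × 0.07727 = 1.03913
(2) 0.02366 × 13.31 × 0.08272 × 41.63 = 1.08445
Highest is cycle (2) at 1.0845 (>1, arbitrage).

1.0845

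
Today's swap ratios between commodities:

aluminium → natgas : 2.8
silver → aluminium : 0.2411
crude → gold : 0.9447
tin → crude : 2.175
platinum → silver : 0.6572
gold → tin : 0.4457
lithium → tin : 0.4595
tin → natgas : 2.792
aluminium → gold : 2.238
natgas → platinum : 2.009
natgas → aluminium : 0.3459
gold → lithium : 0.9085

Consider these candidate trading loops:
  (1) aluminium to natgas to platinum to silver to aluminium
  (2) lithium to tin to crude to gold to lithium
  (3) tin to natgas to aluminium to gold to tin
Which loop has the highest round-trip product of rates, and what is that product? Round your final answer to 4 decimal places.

0.9633

(1) 2.8 × 2.009 × 0.6572 × 0.2411 = 0.89132
(2) 0.4595 × 2.175 × 0.9447 × 0.9085 = 0.85776
(3) 2.792 × 0.3459 × 2.238 × 0.4457 = 0.96332
Highest is cycle (3) at 0.9633 (≤1, no arbitrage).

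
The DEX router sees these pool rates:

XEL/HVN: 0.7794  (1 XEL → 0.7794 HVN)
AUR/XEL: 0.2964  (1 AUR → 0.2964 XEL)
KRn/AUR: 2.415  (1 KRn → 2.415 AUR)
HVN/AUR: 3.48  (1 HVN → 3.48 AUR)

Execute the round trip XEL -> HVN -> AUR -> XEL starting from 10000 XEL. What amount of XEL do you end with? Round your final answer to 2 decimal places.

10000 XEL × 0.7794 = 7794 HVN
7794 HVN × 3.48 = 27123.12 AUR
27123.12 AUR × 0.2964 = 8039.292768 XEL

8039.29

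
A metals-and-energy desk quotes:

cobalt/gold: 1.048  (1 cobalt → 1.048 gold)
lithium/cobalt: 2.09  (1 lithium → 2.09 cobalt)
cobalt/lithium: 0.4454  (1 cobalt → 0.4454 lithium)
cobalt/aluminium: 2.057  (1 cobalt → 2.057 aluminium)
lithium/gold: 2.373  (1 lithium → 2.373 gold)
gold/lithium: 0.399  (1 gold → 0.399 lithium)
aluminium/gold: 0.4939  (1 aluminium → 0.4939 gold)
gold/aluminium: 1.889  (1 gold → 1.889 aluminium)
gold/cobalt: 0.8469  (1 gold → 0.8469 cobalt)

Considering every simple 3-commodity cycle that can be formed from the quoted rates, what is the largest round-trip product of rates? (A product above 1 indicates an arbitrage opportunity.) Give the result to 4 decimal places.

gold→cobalt→lithium→gold: 0.8469 × 0.4454 × 2.373 = 0.89512
gold→lithium→cobalt→gold: 0.399 × 2.09 × 1.048 = 0.87394
gold→cobalt→aluminium→gold: 0.8469 × 2.057 × 0.4939 = 0.86041
Maximum is gold→cobalt→lithium→gold at 0.8951; no arbitrage — every cycle loses value.

0.8951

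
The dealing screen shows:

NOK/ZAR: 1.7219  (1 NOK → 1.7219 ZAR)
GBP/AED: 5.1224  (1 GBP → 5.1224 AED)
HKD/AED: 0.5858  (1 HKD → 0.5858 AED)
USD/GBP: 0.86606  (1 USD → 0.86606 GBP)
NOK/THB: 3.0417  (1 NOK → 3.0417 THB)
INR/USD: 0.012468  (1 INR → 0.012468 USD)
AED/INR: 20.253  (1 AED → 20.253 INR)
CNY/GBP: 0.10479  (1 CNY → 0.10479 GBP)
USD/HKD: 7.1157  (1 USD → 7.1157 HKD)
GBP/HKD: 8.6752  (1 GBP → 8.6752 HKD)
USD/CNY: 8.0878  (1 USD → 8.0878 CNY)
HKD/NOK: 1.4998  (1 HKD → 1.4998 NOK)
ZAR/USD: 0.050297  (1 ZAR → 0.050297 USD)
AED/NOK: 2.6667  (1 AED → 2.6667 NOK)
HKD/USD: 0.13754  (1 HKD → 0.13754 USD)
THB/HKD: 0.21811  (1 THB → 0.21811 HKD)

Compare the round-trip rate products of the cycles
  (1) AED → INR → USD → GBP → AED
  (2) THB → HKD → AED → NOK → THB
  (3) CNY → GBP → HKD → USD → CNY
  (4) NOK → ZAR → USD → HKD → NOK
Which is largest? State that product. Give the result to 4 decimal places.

1.1202

(1) 20.253 × 0.012468 × 0.86606 × 5.1224 = 1.12023
(2) 0.21811 × 0.5858 × 2.6667 × 3.0417 = 1.03637
(3) 0.10479 × 8.6752 × 0.13754 × 8.0878 = 1.01125
(4) 1.7219 × 0.050297 × 7.1157 × 1.4998 = 0.92427
Highest is cycle (1) at 1.1202 (>1, arbitrage).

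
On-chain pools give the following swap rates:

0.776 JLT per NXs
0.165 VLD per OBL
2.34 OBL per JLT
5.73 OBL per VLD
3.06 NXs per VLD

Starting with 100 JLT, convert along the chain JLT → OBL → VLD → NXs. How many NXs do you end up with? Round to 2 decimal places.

100 JLT × 2.34 = 234 OBL
234 OBL × 0.165 = 38.61 VLD
38.61 VLD × 3.06 = 118.1466 NXs

118.15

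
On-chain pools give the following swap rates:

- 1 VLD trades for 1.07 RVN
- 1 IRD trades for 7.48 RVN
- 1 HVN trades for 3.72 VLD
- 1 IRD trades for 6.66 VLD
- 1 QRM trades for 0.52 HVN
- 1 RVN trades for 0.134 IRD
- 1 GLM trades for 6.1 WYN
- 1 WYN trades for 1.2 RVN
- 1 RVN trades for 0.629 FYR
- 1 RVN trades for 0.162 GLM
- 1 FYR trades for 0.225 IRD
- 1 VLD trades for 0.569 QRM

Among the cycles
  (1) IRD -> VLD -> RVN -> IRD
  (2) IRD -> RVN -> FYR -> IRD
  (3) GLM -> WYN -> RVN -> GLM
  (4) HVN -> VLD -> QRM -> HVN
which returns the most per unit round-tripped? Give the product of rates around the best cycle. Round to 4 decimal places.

1.1858

(1) 6.66 × 1.07 × 0.134 = 0.95491
(2) 7.48 × 0.629 × 0.225 = 1.05861
(3) 6.1 × 1.2 × 0.162 = 1.18584
(4) 3.72 × 0.569 × 0.52 = 1.10067
Highest is cycle (3) at 1.1858 (>1, arbitrage).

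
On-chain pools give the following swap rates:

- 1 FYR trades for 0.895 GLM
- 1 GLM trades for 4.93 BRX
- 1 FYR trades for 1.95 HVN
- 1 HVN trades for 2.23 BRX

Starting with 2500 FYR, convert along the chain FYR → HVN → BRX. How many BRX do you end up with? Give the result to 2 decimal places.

10871.25

2500 FYR × 1.95 = 4875 HVN
4875 HVN × 2.23 = 10871.25 BRX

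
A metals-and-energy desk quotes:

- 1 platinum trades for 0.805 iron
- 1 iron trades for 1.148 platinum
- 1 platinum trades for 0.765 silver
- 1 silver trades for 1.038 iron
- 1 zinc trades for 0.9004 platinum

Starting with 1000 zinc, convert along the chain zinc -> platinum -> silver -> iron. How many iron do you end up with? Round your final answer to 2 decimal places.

1000 zinc × 0.9004 = 900.4 platinum
900.4 platinum × 0.765 = 688.806 silver
688.806 silver × 1.038 = 714.980628 iron

714.98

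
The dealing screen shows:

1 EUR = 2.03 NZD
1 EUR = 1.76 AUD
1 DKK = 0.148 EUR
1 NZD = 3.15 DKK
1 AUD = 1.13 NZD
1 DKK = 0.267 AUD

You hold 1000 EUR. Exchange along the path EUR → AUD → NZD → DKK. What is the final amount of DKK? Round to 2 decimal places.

6264.72

1000 EUR × 1.76 = 1760 AUD
1760 AUD × 1.13 = 1988.8 NZD
1988.8 NZD × 3.15 = 6264.72 DKK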